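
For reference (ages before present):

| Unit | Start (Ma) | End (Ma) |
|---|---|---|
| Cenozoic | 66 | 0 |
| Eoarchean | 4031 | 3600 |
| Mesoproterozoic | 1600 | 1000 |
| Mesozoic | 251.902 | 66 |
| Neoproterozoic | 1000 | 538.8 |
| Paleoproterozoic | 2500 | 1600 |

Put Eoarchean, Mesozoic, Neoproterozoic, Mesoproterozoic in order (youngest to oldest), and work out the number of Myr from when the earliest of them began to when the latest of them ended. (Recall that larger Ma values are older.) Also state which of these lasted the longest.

Mesozoic, Neoproterozoic, Mesoproterozoic, Eoarchean; total span 3965 Myr; longest is Mesoproterozoic

From the excerpt: Eoarchean 4031–3600; Mesozoic 251.902–66; Neoproterozoic 1000–538.8; Mesoproterozoic 1600–1000 (Ma).
Larger Ma is earlier, so the oldest is Eoarchean and the youngest is Mesozoic; youngest to oldest: Mesozoic, Neoproterozoic, Mesoproterozoic, Eoarchean.
Oldest start 4031 minus youngest end 66 gives 3965 Myr overall.
Individual lengths (start − end): Mesozoic 185.902; Mesoproterozoic 600; Neoproterozoic 461.2; Eoarchean 431. The largest is Mesoproterozoic at 600 Myr.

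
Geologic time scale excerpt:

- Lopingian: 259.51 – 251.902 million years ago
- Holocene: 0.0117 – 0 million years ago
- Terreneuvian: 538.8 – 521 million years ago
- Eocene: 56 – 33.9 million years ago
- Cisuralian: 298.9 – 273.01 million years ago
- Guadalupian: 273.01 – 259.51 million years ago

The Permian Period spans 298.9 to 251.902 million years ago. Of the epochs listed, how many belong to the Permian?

3

Epochs inside 298.9–251.902 Ma: Cisuralian, Guadalupian, Lopingian — 3 in total.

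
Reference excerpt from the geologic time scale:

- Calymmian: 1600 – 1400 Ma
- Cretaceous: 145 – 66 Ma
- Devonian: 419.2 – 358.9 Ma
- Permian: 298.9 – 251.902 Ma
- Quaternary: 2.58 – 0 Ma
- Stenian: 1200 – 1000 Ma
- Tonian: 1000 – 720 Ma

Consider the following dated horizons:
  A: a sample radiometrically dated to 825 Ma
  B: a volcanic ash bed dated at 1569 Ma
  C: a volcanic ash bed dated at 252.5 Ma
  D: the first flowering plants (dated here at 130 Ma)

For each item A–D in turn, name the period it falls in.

Match each age against the start–end ranges in the excerpt: A = 825 Ma → Tonian (1000–720); B = 1569 Ma → Calymmian (1600–1400); C = 252.5 Ma → Permian (298.9–251.902); D = 130 Ma → Cretaceous (145–66).

A — Tonian; B — Calymmian; C — Permian; D — Cretaceous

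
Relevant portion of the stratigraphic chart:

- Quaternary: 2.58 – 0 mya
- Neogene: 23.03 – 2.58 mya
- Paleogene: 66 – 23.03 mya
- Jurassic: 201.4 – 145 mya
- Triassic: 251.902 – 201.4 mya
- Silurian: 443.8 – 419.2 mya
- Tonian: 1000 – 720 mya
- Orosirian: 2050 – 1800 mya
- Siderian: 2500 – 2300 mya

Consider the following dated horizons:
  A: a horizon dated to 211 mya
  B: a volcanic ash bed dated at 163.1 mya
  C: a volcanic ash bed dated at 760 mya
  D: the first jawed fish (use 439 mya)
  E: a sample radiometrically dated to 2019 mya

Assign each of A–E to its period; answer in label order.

Match each age against the start–end ranges in the excerpt: A = 211 Ma → Triassic (251.902–201.4); B = 163.1 Ma → Jurassic (201.4–145); C = 760 Ma → Tonian (1000–720); D = 439 Ma → Silurian (443.8–419.2); E = 2019 Ma → Orosirian (2050–1800).

A — Triassic; B — Jurassic; C — Tonian; D — Silurian; E — Orosirian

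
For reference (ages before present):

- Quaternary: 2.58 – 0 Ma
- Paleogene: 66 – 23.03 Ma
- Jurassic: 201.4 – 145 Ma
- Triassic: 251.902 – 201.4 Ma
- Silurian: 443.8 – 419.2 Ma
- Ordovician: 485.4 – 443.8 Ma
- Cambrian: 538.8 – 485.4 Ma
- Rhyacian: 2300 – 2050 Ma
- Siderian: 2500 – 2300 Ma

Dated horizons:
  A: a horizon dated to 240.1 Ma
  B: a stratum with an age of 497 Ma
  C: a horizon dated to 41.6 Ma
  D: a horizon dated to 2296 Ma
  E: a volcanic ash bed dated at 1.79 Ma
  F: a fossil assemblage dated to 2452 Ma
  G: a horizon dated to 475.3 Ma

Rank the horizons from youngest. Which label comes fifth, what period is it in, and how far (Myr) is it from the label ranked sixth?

Sorted youngest-first by Ma: E (1.79), C (41.6), A (240.1), G (475.3), B (497), D (2296), F (2452).
The fifth youngest is B at 497 Ma, which lies in 538.8–485.4 Ma: the Cambrian.
The sixth youngest is D at 2296 Ma; separation = |497 − 2296| = 1799 Myr.

B, in the Cambrian; 1799 million years to D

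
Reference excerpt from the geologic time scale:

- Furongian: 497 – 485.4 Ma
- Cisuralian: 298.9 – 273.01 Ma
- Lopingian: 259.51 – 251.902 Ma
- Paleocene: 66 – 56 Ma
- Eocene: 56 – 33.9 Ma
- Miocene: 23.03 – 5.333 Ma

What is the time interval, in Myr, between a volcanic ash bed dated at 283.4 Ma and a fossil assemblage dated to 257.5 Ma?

283.4 − 257.5 = 25.9 million years.

25.9 million years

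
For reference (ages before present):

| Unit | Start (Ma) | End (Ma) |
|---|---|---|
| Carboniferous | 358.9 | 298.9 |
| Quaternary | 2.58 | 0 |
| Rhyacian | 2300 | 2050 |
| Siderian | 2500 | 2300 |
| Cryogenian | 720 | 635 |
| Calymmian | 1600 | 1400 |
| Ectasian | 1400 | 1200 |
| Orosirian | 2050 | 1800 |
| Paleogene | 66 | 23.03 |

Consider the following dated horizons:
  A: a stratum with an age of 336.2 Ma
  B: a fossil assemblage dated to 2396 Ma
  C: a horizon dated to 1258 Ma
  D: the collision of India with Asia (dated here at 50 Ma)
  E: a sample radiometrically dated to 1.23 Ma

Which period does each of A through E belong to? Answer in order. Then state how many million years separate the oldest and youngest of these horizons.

A: 336.2 Ma lies in 358.9–298.9 Ma, so Carboniferous.
B: 2396 Ma lies in 2500–2300 Ma, so Siderian.
C: 1258 Ma lies in 1400–1200 Ma, so Ectasian.
D: 50 Ma lies in 66–23.03 Ma, so Paleogene.
E: 1.23 Ma lies in 2.58–0 Ma, so Quaternary.
Oldest = 2396 Ma, youngest = 1.23 Ma → span 2394.77 Myr.

A — Carboniferous; B — Siderian; C — Ectasian; D — Paleogene; E — Quaternary; span 2394.77 million years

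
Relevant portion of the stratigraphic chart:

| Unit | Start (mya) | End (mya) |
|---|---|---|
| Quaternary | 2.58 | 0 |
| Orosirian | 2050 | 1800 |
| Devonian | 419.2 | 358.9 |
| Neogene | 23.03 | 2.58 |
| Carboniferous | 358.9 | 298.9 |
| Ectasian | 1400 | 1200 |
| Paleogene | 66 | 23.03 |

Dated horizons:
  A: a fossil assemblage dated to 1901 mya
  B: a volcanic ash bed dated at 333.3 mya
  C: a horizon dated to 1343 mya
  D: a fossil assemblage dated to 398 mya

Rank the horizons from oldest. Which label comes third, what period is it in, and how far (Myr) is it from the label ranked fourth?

Larger Ma means older, so oldest first: A 1901 > C 1343 > D 398 > B 333.3.
Counting 3 along gives D (398 Ma); the excerpt puts that inside the Devonian, 419.2–358.9 Ma.
Next in line is B (333.3 Ma), and 398 − 333.3 = 64.7 Myr.

D, in the Devonian; 64.7 million years to B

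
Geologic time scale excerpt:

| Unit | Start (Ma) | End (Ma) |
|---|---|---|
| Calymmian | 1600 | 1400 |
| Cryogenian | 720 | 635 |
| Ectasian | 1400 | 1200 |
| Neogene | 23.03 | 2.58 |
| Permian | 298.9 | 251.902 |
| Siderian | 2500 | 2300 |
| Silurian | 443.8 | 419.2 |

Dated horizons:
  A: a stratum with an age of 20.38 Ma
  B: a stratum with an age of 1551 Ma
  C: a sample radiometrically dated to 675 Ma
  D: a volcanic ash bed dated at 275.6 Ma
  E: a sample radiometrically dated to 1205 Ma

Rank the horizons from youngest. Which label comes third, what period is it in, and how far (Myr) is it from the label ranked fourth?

C, in the Cryogenian; 530 million years to E

Smaller Ma means younger, so youngest first: A 20.38 < D 275.6 < C 675 < E 1205 < B 1551.
Counting 3 along gives C (675 Ma); the excerpt puts that inside the Cryogenian, 720–635 Ma.
Next in line is E (1205 Ma), and 1205 − 675 = 530 Myr.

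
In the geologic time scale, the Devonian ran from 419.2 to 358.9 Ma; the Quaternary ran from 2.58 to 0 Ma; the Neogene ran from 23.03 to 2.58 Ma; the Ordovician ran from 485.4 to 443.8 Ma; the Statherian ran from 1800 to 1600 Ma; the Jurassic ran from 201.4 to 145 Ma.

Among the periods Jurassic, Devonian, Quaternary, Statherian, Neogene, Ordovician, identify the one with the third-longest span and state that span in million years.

Durations: Jurassic 56.4; Devonian 60.3; Quaternary 2.58; Statherian 200; Neogene 20.45; Ordovician 41.6 Myr.
Sorted longest-first: Statherian (200), Devonian (60.3), Jurassic (56.4), Ordovician (41.6), Neogene (20.45), Quaternary (2.58).
The third longest is Jurassic at 56.4 Myr.

Jurassic, 56.4 million years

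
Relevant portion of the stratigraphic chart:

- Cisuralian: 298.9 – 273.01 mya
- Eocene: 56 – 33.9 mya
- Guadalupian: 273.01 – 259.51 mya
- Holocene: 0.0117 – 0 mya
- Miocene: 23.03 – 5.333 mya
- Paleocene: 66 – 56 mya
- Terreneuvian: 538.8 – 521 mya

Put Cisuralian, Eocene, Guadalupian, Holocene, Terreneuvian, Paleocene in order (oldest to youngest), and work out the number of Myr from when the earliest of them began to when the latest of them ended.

Terreneuvian, Cisuralian, Guadalupian, Paleocene, Eocene, Holocene; total span 538.8 Myr

From the excerpt: Cisuralian 298.9–273.01; Eocene 56–33.9; Guadalupian 273.01–259.51; Holocene 0.0117–0; Terreneuvian 538.8–521; Paleocene 66–56 (Ma).
Larger Ma is earlier, so the oldest is Terreneuvian and the youngest is Holocene; oldest to youngest: Terreneuvian, Cisuralian, Guadalupian, Paleocene, Eocene, Holocene.
Oldest start 538.8 minus youngest end 0 gives 538.8 Myr overall.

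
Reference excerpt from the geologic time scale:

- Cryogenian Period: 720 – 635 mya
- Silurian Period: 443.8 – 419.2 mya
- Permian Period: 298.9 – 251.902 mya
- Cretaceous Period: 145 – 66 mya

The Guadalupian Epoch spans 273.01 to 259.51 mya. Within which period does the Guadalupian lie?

The Guadalupian (273.01–259.51 Ma) lies entirely within 298.9–251.902 Ma, the Permian Period.

Permian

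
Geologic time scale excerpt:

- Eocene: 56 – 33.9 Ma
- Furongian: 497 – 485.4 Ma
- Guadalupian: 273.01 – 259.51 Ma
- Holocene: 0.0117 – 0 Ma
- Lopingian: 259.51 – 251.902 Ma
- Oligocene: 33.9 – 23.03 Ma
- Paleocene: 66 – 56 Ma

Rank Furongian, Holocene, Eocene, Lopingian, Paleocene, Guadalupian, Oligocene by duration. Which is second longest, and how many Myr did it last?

Durations: Furongian 11.6; Holocene 0.0117; Eocene 22.1; Lopingian 7.608; Paleocene 10; Guadalupian 13.5; Oligocene 10.87 Myr.
Sorted longest-first: Eocene (22.1), Guadalupian (13.5), Furongian (11.6), Oligocene (10.87), Paleocene (10), Lopingian (7.608), Holocene (0.0117).
The second longest is Guadalupian at 13.5 Myr.

Guadalupian, 13.5 million years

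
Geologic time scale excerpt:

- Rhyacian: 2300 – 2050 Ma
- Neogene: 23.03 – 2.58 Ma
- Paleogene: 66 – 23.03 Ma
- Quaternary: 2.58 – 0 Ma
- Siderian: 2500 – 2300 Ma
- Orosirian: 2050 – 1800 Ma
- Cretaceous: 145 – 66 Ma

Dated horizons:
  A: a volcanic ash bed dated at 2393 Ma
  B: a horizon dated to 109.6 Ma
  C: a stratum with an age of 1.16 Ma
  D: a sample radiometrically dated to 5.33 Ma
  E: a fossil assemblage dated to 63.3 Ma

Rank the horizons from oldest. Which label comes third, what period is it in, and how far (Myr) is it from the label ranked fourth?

E, in the Paleogene; 57.97 million years to D

Larger Ma means older, so oldest first: A 2393 > B 109.6 > E 63.3 > D 5.33 > C 1.16.
Counting 3 along gives E (63.3 Ma); the excerpt puts that inside the Paleogene, 66–23.03 Ma.
Next in line is D (5.33 Ma), and 63.3 − 5.33 = 57.97 Myr.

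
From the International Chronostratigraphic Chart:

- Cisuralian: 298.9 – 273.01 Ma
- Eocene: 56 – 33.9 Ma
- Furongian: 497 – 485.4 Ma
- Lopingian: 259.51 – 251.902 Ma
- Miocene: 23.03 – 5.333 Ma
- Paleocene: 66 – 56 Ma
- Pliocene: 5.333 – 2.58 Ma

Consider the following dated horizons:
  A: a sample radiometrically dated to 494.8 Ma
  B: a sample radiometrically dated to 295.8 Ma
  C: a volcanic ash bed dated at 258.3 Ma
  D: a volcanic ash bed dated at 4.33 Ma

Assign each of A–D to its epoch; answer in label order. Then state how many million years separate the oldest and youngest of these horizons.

A — Furongian; B — Cisuralian; C — Lopingian; D — Pliocene; span 490.47 million years

A: 494.8 Ma lies in 497–485.4 Ma, so Furongian.
B: 295.8 Ma lies in 298.9–273.01 Ma, so Cisuralian.
C: 258.3 Ma lies in 259.51–251.902 Ma, so Lopingian.
D: 4.33 Ma lies in 5.333–2.58 Ma, so Pliocene.
Oldest = 494.8 Ma, youngest = 4.33 Ma → span 490.47 Myr.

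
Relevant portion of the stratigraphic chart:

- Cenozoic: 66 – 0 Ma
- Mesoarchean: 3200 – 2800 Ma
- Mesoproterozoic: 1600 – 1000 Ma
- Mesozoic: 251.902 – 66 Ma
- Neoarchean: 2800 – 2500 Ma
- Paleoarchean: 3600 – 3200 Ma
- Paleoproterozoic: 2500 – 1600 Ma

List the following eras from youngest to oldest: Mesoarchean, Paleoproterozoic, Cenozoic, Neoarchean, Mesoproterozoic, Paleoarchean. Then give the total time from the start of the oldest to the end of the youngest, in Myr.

Cenozoic, Mesoproterozoic, Paleoproterozoic, Neoarchean, Mesoarchean, Paleoarchean; total span 3600 Myr

Start ages (Ma): Paleoarchean 3600, Mesoarchean 3200, Neoarchean 2800, Paleoproterozoic 2500, Mesoproterozoic 1600, Cenozoic 66.
Ordered youngest to oldest: Cenozoic, Mesoproterozoic, Paleoproterozoic, Neoarchean, Mesoarchean, Paleoarchean.
Span = 3600 − 0 = 3600 Myr.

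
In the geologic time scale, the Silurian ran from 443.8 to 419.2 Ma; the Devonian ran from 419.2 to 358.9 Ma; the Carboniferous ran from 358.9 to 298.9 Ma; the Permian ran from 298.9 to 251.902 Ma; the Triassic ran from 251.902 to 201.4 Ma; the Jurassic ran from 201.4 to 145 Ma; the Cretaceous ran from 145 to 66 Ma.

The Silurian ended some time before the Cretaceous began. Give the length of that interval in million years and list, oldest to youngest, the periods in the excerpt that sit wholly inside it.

274.2 million years; Devonian, Carboniferous, Permian, Triassic, Jurassic

End of Silurian = 419.2 Ma; start of Cretaceous = 145 Ma.
Gap = 419.2 − 145 = 274.2 Myr.
Periods wholly inside 419.2–145 Ma: Devonian (419.2–358.9), Carboniferous (358.9–298.9), Permian (298.9–251.902), Triassic (251.902–201.4), Jurassic (201.4–145).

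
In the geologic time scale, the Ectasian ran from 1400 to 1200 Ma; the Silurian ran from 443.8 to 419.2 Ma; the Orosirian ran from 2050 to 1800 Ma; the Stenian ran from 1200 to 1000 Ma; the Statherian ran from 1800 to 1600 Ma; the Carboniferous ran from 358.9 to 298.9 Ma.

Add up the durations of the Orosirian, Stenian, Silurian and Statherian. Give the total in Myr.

Duration is start − end for each: (2050 − 1800) + (1200 − 1000) + (443.8 − 419.2) + (1800 − 1600).
That is 250 + 200 + 24.6 + 200, which totals 674.6 million years.

674.6 million years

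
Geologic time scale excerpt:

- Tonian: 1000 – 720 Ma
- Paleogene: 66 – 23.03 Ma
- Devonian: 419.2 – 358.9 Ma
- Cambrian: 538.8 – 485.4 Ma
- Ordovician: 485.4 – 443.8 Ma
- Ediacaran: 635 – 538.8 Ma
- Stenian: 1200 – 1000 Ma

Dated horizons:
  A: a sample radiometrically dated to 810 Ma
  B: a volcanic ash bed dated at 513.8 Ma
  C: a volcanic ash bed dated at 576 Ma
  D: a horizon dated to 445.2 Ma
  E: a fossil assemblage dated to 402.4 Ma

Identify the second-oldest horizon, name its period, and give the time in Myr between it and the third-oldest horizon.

Larger Ma means older, so oldest first: A 810 > C 576 > B 513.8 > D 445.2 > E 402.4.
Counting 2 along gives C (576 Ma); the excerpt puts that inside the Ediacaran, 635–538.8 Ma.
Next in line is B (513.8 Ma), and 576 − 513.8 = 62.2 Myr.

C, in the Ediacaran; 62.2 million years to B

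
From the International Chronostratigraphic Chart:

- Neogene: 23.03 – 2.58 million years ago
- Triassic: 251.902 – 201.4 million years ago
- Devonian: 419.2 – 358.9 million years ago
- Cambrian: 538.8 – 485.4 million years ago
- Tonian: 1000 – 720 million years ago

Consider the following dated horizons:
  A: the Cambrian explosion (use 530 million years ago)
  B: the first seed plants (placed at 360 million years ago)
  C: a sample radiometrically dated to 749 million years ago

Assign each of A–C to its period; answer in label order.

A: 530 Ma lies in 538.8–485.4 Ma, so Cambrian.
B: 360 Ma lies in 419.2–358.9 Ma, so Devonian.
C: 749 Ma lies in 1000–720 Ma, so Tonian.

A — Cambrian; B — Devonian; C — Tonian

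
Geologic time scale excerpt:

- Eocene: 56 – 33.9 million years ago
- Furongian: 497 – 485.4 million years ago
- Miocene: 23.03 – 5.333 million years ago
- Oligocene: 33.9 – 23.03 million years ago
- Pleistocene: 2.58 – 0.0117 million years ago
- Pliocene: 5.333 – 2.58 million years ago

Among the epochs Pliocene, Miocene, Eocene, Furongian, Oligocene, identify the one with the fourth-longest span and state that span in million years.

Start − end for each: Pliocene 5.333 − 2.58 = 2.753; Miocene 23.03 − 5.333 = 17.697; Eocene 56 − 33.9 = 22.1; Furongian 497 − 485.4 = 11.6; Oligocene 33.9 − 23.03 = 10.87.
Ranking these from longest: Eocene > Miocene > Furongian > Oligocene > Pliocene.
Position 4 in that ranking is Oligocene, which lasted 10.87 Myr.

Oligocene, 10.87 million years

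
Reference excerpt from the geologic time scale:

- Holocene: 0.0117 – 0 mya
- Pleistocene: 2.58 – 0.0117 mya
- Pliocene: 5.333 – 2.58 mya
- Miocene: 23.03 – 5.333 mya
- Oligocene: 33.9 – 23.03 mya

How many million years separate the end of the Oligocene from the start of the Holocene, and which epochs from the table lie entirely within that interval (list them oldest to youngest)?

End of Oligocene = 23.03 Ma; start of Holocene = 0.0117 Ma.
Gap = 23.03 − 0.0117 = 23.0183 Myr.
Epochs wholly inside 23.03–0.0117 Ma: Miocene (23.03–5.333), Pliocene (5.333–2.58), Pleistocene (2.58–0.0117).

23.0183 million years; Miocene, Pliocene, Pleistocene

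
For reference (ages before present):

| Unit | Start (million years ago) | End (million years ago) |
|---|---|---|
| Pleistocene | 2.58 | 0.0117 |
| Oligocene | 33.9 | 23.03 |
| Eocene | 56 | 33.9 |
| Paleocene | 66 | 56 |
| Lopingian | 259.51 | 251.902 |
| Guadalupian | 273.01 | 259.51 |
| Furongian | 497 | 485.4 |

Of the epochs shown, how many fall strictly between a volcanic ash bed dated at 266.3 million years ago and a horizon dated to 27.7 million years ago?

The older date is 266.3 Ma and the younger is 27.7 Ma.
Epochs with start < 266.3 and end > 27.7 Ma: Lopingian (259.51–251.902), Paleocene (66–56), Eocene (56–33.9).
That is 3 complete epochs.

3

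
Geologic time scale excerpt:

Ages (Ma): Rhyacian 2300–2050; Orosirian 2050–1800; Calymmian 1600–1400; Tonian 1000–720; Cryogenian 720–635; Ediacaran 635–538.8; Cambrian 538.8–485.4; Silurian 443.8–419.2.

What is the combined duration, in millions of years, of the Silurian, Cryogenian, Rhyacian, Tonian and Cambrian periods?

693 million years

Duration is start − end for each: (443.8 − 419.2) + (720 − 635) + (2300 − 2050) + (1000 − 720) + (538.8 − 485.4).
That is 24.6 + 85 + 250 + 280 + 53.4, which totals 693 million years.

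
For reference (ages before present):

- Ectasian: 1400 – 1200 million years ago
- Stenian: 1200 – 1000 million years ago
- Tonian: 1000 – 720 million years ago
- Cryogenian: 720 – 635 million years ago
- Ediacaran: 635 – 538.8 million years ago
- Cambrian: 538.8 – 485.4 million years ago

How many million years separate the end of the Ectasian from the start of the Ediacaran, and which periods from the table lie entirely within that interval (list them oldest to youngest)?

565 million years; Stenian, Tonian, Cryogenian

The Ectasian closes at 1200 Ma and the Ediacaran opens at 635 Ma, so the interval is 1200 − 635 = 565 Myr.
A period fits inside if it starts at or after 1200 Ma and ends at or before 635 Ma; oldest first that gives Stenian, Tonian, Cryogenian.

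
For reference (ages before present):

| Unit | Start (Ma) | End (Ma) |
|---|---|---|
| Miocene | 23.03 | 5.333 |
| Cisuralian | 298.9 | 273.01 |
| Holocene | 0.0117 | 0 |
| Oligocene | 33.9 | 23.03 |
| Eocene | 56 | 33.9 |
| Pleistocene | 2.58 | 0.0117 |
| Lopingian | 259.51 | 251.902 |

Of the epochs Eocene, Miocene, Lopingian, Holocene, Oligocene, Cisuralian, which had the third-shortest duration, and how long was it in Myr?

Durations: Eocene 22.1; Miocene 17.697; Lopingian 7.608; Holocene 0.0117; Oligocene 10.87; Cisuralian 25.89 Myr.
Sorted shortest-first: Holocene (0.0117), Lopingian (7.608), Oligocene (10.87), Miocene (17.697), Eocene (22.1), Cisuralian (25.89).
The third shortest is Oligocene at 10.87 Myr.

Oligocene, 10.87 million years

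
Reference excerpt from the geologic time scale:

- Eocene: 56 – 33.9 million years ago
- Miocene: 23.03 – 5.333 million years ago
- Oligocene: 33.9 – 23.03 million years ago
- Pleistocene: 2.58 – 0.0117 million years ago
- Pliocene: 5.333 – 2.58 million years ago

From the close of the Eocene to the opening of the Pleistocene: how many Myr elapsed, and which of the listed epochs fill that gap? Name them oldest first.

End of Eocene = 33.9 Ma; start of Pleistocene = 2.58 Ma.
Gap = 33.9 − 2.58 = 31.32 Myr.
Epochs wholly inside 33.9–2.58 Ma: Oligocene (33.9–23.03), Miocene (23.03–5.333), Pliocene (5.333–2.58).

31.32 million years; Oligocene, Miocene, Pliocene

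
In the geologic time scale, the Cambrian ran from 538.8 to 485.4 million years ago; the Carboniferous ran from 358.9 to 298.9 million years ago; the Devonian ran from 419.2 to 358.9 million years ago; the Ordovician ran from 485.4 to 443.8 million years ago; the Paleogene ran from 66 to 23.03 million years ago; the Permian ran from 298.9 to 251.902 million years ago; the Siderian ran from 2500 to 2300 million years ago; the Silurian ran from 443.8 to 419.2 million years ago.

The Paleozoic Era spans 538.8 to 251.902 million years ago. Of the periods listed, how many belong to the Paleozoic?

6

Periods inside 538.8–251.902 Ma: Cambrian, Ordovician, Silurian, Devonian, Carboniferous, Permian — 6 in total.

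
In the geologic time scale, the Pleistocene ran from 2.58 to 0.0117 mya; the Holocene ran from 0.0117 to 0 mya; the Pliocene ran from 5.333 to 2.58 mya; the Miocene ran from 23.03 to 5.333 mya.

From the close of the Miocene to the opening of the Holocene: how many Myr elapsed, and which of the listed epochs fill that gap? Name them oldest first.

5.3213 million years; Pliocene, Pleistocene

The Miocene closes at 5.333 Ma and the Holocene opens at 0.0117 Ma, so the interval is 5.333 − 0.0117 = 5.3213 Myr.
An epoch fits inside if it starts at or after 5.333 Ma and ends at or before 0.0117 Ma; oldest first that gives Pliocene, Pleistocene.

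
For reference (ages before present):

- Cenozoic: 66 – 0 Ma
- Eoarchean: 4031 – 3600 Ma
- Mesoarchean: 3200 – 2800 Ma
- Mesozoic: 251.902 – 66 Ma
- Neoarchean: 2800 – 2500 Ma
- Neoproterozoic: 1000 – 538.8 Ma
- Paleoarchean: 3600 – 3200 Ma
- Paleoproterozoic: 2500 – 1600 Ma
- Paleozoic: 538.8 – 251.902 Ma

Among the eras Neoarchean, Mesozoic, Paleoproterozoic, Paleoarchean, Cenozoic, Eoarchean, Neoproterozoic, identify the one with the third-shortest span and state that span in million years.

Start − end for each: Neoarchean 2800 − 2500 = 300; Mesozoic 251.902 − 66 = 185.902; Paleoproterozoic 2500 − 1600 = 900; Paleoarchean 3600 − 3200 = 400; Cenozoic 66 − 0 = 66; Eoarchean 4031 − 3600 = 431; Neoproterozoic 1000 − 538.8 = 461.2.
Ranking these from shortest: Cenozoic < Mesozoic < Neoarchean < Paleoarchean < Eoarchean < Neoproterozoic < Paleoproterozoic.
Position 3 in that ranking is Neoarchean, which lasted 300 Myr.

Neoarchean, 300 million years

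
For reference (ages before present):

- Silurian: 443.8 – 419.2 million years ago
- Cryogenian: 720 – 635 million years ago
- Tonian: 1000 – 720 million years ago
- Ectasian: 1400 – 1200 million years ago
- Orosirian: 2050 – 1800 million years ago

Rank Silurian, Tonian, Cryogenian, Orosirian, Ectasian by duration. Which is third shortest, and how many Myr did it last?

Start − end for each: Silurian 443.8 − 419.2 = 24.6; Tonian 1000 − 720 = 280; Cryogenian 720 − 635 = 85; Orosirian 2050 − 1800 = 250; Ectasian 1400 − 1200 = 200.
Ranking these from shortest: Silurian < Cryogenian < Ectasian < Orosirian < Tonian.
Position 3 in that ranking is Ectasian, which lasted 200 Myr.

Ectasian, 200 million years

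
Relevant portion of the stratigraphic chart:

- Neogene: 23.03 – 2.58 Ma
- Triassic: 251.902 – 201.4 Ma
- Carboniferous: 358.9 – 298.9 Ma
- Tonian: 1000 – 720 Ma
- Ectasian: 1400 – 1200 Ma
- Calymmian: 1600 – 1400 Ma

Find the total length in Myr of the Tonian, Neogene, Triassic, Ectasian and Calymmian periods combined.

750.952 million years

Duration is start − end for each: (1000 − 720) + (23.03 − 2.58) + (251.902 − 201.4) + (1400 − 1200) + (1600 − 1400).
That is 280 + 20.45 + 50.502 + 200 + 200, which totals 750.952 million years.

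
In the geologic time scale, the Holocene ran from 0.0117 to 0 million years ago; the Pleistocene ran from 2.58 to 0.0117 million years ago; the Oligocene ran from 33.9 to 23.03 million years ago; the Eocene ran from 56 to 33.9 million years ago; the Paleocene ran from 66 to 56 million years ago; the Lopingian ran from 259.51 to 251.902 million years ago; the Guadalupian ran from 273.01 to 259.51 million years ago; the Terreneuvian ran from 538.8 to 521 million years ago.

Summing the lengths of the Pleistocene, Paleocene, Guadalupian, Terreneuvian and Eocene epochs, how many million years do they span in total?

65.9683 million years

Duration is start − end for each: (2.58 − 0.0117) + (66 − 56) + (273.01 − 259.51) + (538.8 − 521) + (56 − 33.9).
That is 2.5683 + 10 + 13.5 + 17.8 + 22.1, which totals 65.9683 million years.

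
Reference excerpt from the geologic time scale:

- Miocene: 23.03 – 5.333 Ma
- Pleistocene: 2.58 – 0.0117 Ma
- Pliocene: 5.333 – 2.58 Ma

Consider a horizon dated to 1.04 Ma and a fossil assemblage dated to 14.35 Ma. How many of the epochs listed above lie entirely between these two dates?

The older date is 14.35 Ma and the younger is 1.04 Ma.
Epochs with start < 14.35 and end > 1.04 Ma: Pliocene (5.333–2.58).
That is 1 complete epoch.

1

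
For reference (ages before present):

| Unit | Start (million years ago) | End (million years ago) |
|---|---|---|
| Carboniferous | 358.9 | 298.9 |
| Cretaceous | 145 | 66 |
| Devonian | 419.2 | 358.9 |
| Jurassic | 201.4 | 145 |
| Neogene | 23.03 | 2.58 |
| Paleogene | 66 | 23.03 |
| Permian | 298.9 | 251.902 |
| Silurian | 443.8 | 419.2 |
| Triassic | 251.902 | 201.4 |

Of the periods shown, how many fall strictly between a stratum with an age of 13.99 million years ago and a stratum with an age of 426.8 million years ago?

7

The older date is 426.8 Ma and the younger is 13.99 Ma.
Periods with start < 426.8 and end > 13.99 Ma: Devonian (419.2–358.9), Carboniferous (358.9–298.9), Permian (298.9–251.902), Triassic (251.902–201.4), Jurassic (201.4–145), Cretaceous (145–66), Paleogene (66–23.03).
That is 7 complete periods.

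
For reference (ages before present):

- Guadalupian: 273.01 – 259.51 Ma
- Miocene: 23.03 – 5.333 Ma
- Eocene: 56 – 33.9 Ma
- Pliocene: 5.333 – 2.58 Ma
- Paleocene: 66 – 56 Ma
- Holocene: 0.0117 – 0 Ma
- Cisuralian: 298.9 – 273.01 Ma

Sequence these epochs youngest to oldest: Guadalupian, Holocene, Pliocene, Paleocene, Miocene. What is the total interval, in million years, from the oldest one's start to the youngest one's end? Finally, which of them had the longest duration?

From the excerpt: Guadalupian 273.01–259.51; Holocene 0.0117–0; Pliocene 5.333–2.58; Paleocene 66–56; Miocene 23.03–5.333 (Ma).
Larger Ma is earlier, so the oldest is Guadalupian and the youngest is Holocene; youngest to oldest: Holocene, Pliocene, Miocene, Paleocene, Guadalupian.
Oldest start 273.01 minus youngest end 0 gives 273.01 Myr overall.
Individual lengths (start − end): Paleocene 10; Guadalupian 13.5; Pliocene 2.753; Miocene 17.697; Holocene 0.0117. The largest is Miocene at 17.697 Myr.

Holocene → Pliocene → Miocene → Paleocene → Guadalupian; total span 273.01 Myr; longest is Miocene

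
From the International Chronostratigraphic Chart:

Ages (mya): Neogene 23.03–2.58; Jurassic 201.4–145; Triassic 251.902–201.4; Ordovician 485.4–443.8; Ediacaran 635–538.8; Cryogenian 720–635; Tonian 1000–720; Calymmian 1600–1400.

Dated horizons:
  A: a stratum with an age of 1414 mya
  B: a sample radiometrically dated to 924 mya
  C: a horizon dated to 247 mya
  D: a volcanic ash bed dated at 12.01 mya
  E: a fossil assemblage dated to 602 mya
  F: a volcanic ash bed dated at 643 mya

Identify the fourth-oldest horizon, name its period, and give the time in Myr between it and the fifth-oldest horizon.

Larger Ma means older, so oldest first: A 1414 > B 924 > F 643 > E 602 > C 247 > D 12.01.
Counting 4 along gives E (602 Ma); the excerpt puts that inside the Ediacaran, 635–538.8 Ma.
Next in line is C (247 Ma), and 602 − 247 = 355 Myr.

E, in the Ediacaran; 355 million years to C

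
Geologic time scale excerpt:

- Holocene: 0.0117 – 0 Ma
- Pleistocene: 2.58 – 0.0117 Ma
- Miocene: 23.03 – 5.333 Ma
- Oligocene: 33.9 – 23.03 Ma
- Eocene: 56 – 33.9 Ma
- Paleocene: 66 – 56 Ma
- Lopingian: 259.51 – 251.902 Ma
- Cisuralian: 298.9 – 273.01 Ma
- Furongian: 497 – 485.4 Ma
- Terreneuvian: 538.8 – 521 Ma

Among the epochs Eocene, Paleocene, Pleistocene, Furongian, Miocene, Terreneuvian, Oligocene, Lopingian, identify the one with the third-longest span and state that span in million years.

Miocene, 17.697 million years

Durations: Eocene 22.1; Paleocene 10; Pleistocene 2.5683; Furongian 11.6; Miocene 17.697; Terreneuvian 17.8; Oligocene 10.87; Lopingian 7.608 Myr.
Sorted longest-first: Eocene (22.1), Terreneuvian (17.8), Miocene (17.697), Furongian (11.6), Oligocene (10.87), Paleocene (10), Lopingian (7.608), Pleistocene (2.5683).
The third longest is Miocene at 17.697 Myr.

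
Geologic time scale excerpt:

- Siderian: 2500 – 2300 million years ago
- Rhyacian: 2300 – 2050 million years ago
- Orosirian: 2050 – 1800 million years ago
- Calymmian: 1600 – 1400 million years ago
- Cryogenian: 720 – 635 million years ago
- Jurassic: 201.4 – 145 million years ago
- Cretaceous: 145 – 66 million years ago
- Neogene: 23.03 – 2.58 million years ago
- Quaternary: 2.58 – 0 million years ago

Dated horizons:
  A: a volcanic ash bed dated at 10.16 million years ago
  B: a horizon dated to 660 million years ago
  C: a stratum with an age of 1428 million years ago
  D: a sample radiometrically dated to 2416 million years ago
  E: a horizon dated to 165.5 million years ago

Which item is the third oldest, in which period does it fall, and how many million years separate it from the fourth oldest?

B, in the Cryogenian; 494.5 million years to E

Larger Ma means older, so oldest first: D 2416 > C 1428 > B 660 > E 165.5 > A 10.16.
Counting 3 along gives B (660 Ma); the excerpt puts that inside the Cryogenian, 720–635 Ma.
Next in line is E (165.5 Ma), and 660 − 165.5 = 494.5 Myr.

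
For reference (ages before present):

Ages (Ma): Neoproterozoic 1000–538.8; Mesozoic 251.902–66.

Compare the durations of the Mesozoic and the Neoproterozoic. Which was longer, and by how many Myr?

Neoproterozoic, by 275.298 million years

Mesozoic: 251.902 − 66 = 185.902 Myr.
Neoproterozoic: 1000 − 538.8 = 461.2 Myr.
Difference: 461.2 − 185.902 = 275.298 Myr, so the Neoproterozoic was longer.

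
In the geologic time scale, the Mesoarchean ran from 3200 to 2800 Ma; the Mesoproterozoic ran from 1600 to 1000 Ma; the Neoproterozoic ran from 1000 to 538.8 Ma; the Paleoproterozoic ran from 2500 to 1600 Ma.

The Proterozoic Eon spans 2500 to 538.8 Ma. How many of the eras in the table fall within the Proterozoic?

Eras inside 2500–538.8 Ma: Paleoproterozoic, Mesoproterozoic, Neoproterozoic — 3 in total.

3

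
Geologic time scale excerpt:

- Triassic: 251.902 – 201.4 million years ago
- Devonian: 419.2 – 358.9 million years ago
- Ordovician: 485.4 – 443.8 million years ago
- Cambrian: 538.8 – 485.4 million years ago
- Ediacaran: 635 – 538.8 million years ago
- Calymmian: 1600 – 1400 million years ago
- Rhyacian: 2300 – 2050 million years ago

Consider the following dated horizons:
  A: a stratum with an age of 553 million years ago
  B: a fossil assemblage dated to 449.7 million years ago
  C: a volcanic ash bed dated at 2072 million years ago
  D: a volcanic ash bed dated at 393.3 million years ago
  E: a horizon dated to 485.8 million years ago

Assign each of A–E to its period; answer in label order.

Match each age against the start–end ranges in the excerpt: A = 553 Ma → Ediacaran (635–538.8); B = 449.7 Ma → Ordovician (485.4–443.8); C = 2072 Ma → Rhyacian (2300–2050); D = 393.3 Ma → Devonian (419.2–358.9); E = 485.8 Ma → Cambrian (538.8–485.4).

A — Ediacaran; B — Ordovician; C — Rhyacian; D — Devonian; E — Cambrian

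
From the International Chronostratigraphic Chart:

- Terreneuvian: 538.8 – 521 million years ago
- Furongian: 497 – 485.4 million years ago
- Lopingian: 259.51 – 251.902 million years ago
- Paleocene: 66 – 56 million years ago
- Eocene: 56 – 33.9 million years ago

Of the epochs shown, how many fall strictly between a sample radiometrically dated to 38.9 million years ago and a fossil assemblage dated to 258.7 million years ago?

1

The older date is 258.7 Ma and the younger is 38.9 Ma.
Epochs with start < 258.7 and end > 38.9 Ma: Paleocene (66–56).
That is 1 complete epoch.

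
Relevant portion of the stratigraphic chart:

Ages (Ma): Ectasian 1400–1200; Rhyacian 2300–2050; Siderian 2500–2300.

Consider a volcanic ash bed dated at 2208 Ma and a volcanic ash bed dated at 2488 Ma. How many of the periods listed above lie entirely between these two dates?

0

Checking each listed span, none has both start < 2488 Ma and end > 2208 Ma — every period straddles one of the two dates or lies outside them — so the count is 0.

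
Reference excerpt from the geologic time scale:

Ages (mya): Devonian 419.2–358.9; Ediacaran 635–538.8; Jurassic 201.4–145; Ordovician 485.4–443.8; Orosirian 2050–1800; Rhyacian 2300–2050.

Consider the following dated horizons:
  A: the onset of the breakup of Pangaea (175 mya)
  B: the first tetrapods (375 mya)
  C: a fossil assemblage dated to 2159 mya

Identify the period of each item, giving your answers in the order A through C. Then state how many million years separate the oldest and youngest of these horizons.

Match each age against the start–end ranges in the excerpt: A = 175 Ma → Jurassic (201.4–145); B = 375 Ma → Devonian (419.2–358.9); C = 2159 Ma → Rhyacian (2300–2050).
The largest age is 2159 Ma and the smallest is 175 Ma; their difference is 1984 Myr.

A — Jurassic; B — Devonian; C — Rhyacian; span 1984 million years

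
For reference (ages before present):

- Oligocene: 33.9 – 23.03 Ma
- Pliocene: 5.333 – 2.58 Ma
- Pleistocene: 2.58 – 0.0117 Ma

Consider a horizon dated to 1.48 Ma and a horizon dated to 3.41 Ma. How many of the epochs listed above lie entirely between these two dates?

0

Checking each listed span, none has both start < 3.41 Ma and end > 1.48 Ma — every epoch straddles one of the two dates or lies outside them — so the count is 0.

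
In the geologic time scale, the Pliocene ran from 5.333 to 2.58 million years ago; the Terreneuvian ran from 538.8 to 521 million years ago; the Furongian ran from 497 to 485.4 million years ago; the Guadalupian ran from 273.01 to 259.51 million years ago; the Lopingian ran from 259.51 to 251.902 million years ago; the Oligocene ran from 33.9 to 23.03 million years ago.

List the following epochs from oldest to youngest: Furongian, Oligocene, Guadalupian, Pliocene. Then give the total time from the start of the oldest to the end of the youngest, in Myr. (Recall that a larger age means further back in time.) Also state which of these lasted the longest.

Furongian, Guadalupian, Oligocene, Pliocene; total span 494.42 Myr; longest is Guadalupian

Start ages (Ma): Furongian 497, Guadalupian 273.01, Oligocene 33.9, Pliocene 5.333.
Ordered oldest to youngest: Furongian, Guadalupian, Oligocene, Pliocene.
Span = 497 − 2.58 = 494.42 Myr.
Durations: Guadalupian 13.5, Furongian 11.6, Oligocene 10.87, Pliocene 2.753 → longest is Guadalupian (13.5 Myr).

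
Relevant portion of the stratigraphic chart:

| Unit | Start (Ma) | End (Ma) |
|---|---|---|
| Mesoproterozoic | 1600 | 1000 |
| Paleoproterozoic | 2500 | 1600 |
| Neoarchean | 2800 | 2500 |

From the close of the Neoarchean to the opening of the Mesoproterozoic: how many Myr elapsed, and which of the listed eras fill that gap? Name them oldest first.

End of Neoarchean = 2500 Ma; start of Mesoproterozoic = 1600 Ma.
Gap = 2500 − 1600 = 900 Myr.
Eras wholly inside 2500–1600 Ma: Paleoproterozoic (2500–1600).

900 million years; Paleoproterozoic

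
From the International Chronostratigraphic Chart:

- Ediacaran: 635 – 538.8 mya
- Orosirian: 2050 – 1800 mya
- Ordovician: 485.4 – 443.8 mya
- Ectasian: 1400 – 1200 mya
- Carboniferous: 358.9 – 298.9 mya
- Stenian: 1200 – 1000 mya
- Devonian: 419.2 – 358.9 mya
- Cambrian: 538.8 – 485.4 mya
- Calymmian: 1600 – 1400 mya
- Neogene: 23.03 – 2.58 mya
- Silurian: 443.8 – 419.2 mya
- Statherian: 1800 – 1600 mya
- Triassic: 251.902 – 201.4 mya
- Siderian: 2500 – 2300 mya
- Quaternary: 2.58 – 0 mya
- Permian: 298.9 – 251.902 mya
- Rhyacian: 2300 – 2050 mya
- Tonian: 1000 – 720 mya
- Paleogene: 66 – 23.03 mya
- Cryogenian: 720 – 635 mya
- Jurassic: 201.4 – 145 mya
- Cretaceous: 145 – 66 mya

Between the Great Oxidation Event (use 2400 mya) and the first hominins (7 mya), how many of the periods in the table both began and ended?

19

2400 Ma sits inside the Siderian (2500–2300) and 7 Ma inside the Neogene (23.03–2.58); neither of those is wholly between the two dates.
The listed periods lying completely between them are Rhyacian, Orosirian, Statherian, Calymmian, Ectasian, Stenian, Tonian, Cryogenian, Ediacaran, Cambrian, Ordovician, Silurian, Devonian, Carboniferous, Permian, Triassic, Jurassic, Cretaceous, Paleogene — 19 in all.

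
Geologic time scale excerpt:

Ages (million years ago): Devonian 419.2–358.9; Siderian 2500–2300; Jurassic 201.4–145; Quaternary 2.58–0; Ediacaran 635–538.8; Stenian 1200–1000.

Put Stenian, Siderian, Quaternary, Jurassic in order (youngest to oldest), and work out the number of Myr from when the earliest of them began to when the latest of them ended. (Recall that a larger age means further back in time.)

Start ages (Ma): Siderian 2500, Stenian 1200, Jurassic 201.4, Quaternary 2.58.
Ordered youngest to oldest: Quaternary, Jurassic, Stenian, Siderian.
Span = 2500 − 0 = 2500 Myr.

Quaternary, Jurassic, Stenian, Siderian; total span 2500 Myr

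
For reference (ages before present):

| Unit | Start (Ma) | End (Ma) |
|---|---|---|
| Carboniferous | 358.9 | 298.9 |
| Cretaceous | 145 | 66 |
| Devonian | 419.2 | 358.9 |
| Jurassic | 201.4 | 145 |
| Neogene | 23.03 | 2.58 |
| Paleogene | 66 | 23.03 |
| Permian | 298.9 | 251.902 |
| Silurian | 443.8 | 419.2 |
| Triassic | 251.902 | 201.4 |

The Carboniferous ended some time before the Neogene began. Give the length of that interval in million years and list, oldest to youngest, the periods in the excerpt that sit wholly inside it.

275.87 million years; Permian, Triassic, Jurassic, Cretaceous, Paleogene

The Carboniferous closes at 298.9 Ma and the Neogene opens at 23.03 Ma, so the interval is 298.9 − 23.03 = 275.87 Myr.
A period fits inside if it starts at or after 298.9 Ma and ends at or before 23.03 Ma; oldest first that gives Permian, Triassic, Jurassic, Cretaceous, Paleogene.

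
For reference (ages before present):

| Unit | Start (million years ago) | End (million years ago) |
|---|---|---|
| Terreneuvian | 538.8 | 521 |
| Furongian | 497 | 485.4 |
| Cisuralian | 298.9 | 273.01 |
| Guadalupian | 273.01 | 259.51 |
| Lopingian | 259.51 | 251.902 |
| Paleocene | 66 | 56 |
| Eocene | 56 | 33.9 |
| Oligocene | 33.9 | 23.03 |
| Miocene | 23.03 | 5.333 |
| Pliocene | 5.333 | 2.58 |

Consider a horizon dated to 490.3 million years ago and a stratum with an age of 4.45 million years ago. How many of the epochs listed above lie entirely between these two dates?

The older date is 490.3 Ma and the younger is 4.45 Ma.
Epochs with start < 490.3 and end > 4.45 Ma: Cisuralian (298.9–273.01), Guadalupian (273.01–259.51), Lopingian (259.51–251.902), Paleocene (66–56), Eocene (56–33.9), Oligocene (33.9–23.03), Miocene (23.03–5.333).
That is 7 complete epochs.

7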